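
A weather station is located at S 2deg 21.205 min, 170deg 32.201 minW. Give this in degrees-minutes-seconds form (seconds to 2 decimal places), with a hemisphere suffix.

2°21′12.30″ S, 170°32′12.06″ W

φ: 21.20500′ → 21′ and 0.20500 × 60 = 12.3000″
Longitude: fractional minutes 0.20100 × 60 = 12.0600″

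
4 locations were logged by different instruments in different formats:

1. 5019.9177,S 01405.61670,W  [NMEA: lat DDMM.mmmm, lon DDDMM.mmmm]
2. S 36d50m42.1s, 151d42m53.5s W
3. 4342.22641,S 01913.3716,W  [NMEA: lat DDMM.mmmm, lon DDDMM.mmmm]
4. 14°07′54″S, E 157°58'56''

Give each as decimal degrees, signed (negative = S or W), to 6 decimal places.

1. -50.331962, -14.093612
2. -36.845028, -151.714861
3. -43.703774, -19.222860
4. -14.131667, 157.982222

Point 1:
  φ: split at 2 digits → 50° and 19.9177′; 50 + 19.9177/60 = 50.3319617
  hemisphere S, so the sign is −
  λ: split at 3 digits → 014° and 5.6167′; 14 + 5.6167/60 = 14.0936117
  hemisphere W, so the sign is −
Point 2:
  Lat: 36° + 50/60 + 42.1/3600 = 36 + 0.833333 + 0.011694 = 36.8450278
  hemisphere S, so the sign is −
  λ: 42′ + 53.5″ = 42.89167′; 151 + 42.89167/60 = 151.7148611
  W ⇒ negate
Point 3:
  Lat: split at 2 digits → 43° and 42.22641′; 43 + 42.22641/60 = 43.7037735
  S ⇒ negate
  Lon: split at 3 digits → 019° and 13.3716′; 19 + 13.3716/60 = 19.2228600
  W → negative
Point 4:
  Latitude: 14 + 7/60 + 54/3600 = 14.1316667
  S ⇒ negate
  λ: 58′ + 56″ = 58.93333′; 157 + 58.93333/60 = 157.9822222
  E → positive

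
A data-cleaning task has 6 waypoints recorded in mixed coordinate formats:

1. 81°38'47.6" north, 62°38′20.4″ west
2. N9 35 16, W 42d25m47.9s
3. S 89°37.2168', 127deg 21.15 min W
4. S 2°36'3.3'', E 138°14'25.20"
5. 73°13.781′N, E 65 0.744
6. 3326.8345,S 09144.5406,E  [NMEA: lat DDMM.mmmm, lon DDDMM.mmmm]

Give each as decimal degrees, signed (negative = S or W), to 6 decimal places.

1. 81.646556, -62.639000
2. 9.587778, -42.429972
3. -89.620280, -127.352500
4. -2.600917, 138.240333
5. 73.229683, 65.012400
6. -33.447242, 91.742343

Point 1:
  Latitude: 81 + 38/60 + 47.6/3600 = 81.6465556
  N → positive
  λ: 38′ + 20.4″ = 38.34000′; 62 + 38.34000/60 = 62.6390000
  W → negative
Point 2:
  Latitude: 35′ + 16″ = 35.26667′; 9 + 35.26667/60 = 9.5877778
  N ⇒ keep positive
  Longitude: 42° + 25/60 + 47.9/3600 = 42 + 0.416667 + 0.013306 = 42.4299722
  W → negative
Point 3:
  φ: 37.2168′ = 0.620280°; total 89.6202800
  S → negative
  Lon: 127 + 21.15/60 = 127.3525000
  W ⇒ negate
Point 4:
  Latitude: 36′ + 3.3″ = 36.05500′; 2 + 36.05500/60 = 2.6009167
  hemisphere S, so the sign is −
  Lon: 138° + 14/60 + 25.2/3600 = 138 + 0.233333 + 0.007000 = 138.2403333
  E → positive
Point 5:
  Latitude: 13.781′ = 0.229683°; total 73.2296833
  N ⇒ keep positive
  Longitude: 0.744′ = 0.012400°; total 65.0124000
  E → positive
Point 6:
  φ: degrees = first 2 digits = 33, minutes = 26.8345; 33 + 26.8345/60 = 33.4472417
  S → negative
  λ: degrees = first 3 digits = 91, minutes = 44.5406; 91 + 44.5406/60 = 91.7423433
  E ⇒ keep positive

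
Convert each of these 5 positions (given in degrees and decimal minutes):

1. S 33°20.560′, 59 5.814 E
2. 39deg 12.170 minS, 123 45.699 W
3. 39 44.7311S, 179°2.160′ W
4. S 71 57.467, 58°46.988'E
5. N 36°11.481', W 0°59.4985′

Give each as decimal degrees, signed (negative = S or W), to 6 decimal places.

1. -33.342667, 59.096900
2. -39.202833, -123.761650
3. -39.745518, -179.036000
4. -71.957783, 58.783133
5. 36.191350, -0.991642

Point 1:
  Latitude: 33 + 20.56/60 = 33.3426667
  S ⇒ negate
  λ: 59 + 5.814/60 = 59.0969000
  E ⇒ keep positive
Point 2:
  φ: 39 + 12.17/60 = 39.2028333
  hemisphere S, so the sign is −
  λ: 45.699′ = 0.761650°; total 123.7616500
  W ⇒ negate
Point 3:
  Lat: 39 + 44.7311/60 = 39.7455183
  hemisphere S, so the sign is −
  λ: 2.16′ = 0.036000°; total 179.0360000
  W → negative
Point 4:
  φ: 71 + 57.467/60 = 71.9577833
  S ⇒ negate
  Longitude: 46.988′ = 0.783133°; total 58.7831333
  E → positive
Point 5:
  Latitude: 11.481′ = 0.191350°; total 36.1913500
  N → positive
  Longitude: 59.4985′ = 0.991642°; total 0.9916417
  hemisphere W, so the sign is −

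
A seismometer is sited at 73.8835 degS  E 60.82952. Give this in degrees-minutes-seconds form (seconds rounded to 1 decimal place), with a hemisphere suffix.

73°53′0.6″ S, 60°49′46.3″ E

φ: 0.883500 × 60 = 53.01000′ → 53′, remainder × 60 = 0.600″
Lon: 0.829520° → 49.77120′; 0.77120 × 60 = 46.272″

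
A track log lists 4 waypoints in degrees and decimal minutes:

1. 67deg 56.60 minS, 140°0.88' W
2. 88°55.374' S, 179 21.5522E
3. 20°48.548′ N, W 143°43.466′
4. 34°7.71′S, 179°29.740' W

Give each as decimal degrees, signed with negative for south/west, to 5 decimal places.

Point 1:
  φ: 67 + 56.6/60 = 67.943333
  S ⇒ negate
  λ: 140 + 0.88/60 = 140.014667
  W ⇒ negate
Point 2:
  Latitude: 88 + 55.374/60 = 88.922900
  S ⇒ negate
  λ: 179 + 21.5522/60 = 179.359203
  E → positive
Point 3:
  φ: 20 + 48.548/60 = 20.809133
  N → positive
  λ: 143 + 43.466/60 = 143.724433
  W → negative
Point 4:
  φ: 34 + 7.71/60 = 34.128500
  hemisphere S, so the sign is −
  Longitude: 179 + 29.74/60 = 179.495667
  W → negative

1. -67.94333, -140.01467
2. -88.92290, 179.35920
3. 20.80913, -143.72443
4. -34.12850, -179.49567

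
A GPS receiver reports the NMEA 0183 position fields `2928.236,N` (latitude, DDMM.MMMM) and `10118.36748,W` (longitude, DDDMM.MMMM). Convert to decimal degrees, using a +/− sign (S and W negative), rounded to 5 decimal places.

φ: split at 2 digits → 29° and 28.236′; 29 + 28.236/60 = 29.470600
N → positive
Lon: split at 3 digits → 101° and 18.36748′; 101 + 18.36748/60 = 101.306125
W → negative

29.47060, -101.30612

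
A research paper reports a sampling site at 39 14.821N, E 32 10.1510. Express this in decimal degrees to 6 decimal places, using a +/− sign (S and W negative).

39.247017, 32.169183

Latitude: 39 + 14.821/60 = 39.2470167
N → positive
λ: 32 + 10.151/60 = 32.1691833
E → positive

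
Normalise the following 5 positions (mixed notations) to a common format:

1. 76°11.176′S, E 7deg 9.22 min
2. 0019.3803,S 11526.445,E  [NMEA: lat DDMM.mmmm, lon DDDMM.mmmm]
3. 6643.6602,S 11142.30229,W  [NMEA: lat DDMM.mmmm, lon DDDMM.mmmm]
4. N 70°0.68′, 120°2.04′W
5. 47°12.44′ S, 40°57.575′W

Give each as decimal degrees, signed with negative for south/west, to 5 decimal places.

1. -76.18627, 7.15367
2. -0.32301, 115.44075
3. -66.72767, -111.70504
4. 70.01133, -120.03400
5. -47.20733, -40.95958

Point 1:
  Latitude: 11.176′ = 0.186267°; total 76.186267
  hemisphere S, so the sign is −
  Longitude: 7 + 9.22/60 = 7.153667
  E ⇒ keep positive
Point 2:
  Latitude: degrees = first 2 digits = 0, minutes = 19.3803; 0 + 19.3803/60 = 0.323005
  S → negative
  λ: degrees = first 3 digits = 115, minutes = 26.445; 115 + 26.445/60 = 115.440750
  E → positive
Point 3:
  Latitude: split at 2 digits → 66° and 43.6602′; 66 + 43.6602/60 = 66.727670
  hemisphere S, so the sign is −
  λ: split at 3 digits → 111° and 42.30229′; 111 + 42.30229/60 = 111.705038
  hemisphere W, so the sign is −
Point 4:
  φ: 70 + 0.68/60 = 70.011333
  N → positive
  Lon: 2.04′ = 0.034000°; total 120.034000
  W → negative
Point 5:
  Lat: 12.44′ = 0.207333°; total 47.207333
  S ⇒ negate
  λ: 40 + 57.575/60 = 40.959583
  hemisphere W, so the sign is −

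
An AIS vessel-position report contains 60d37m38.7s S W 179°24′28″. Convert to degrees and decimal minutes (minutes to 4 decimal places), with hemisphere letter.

60° 37.6450′ S, 179° 24.4667′ W

Latitude: seconds/60 = 0.64500; minutes = 37 + 0.64500 = 37.645000
Longitude: 24 + 28/60 = 24.466667′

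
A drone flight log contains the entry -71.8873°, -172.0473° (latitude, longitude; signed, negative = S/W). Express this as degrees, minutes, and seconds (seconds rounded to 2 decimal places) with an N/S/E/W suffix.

Latitude is negative → S; |value| = 71.887300
Lat: 0.887300° → 53.23800′; 0.23800 × 60 = 14.2800″
Longitude is negative → W; |value| = 172.047300
Lon: whole degrees 172; 2.83800′ → 2′ and 50.2800″

71°53′14.28″ S, 172°02′50.28″ W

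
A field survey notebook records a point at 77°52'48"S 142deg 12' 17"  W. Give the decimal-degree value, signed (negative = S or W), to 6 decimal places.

-77.880000, -142.204722

Latitude: 77 + 52/60 + 48/3600 = 77.8800000
S ⇒ negate
λ: 142° + 12/60 + 17/3600 = 142 + 0.200000 + 0.004722 = 142.2047222
W → negative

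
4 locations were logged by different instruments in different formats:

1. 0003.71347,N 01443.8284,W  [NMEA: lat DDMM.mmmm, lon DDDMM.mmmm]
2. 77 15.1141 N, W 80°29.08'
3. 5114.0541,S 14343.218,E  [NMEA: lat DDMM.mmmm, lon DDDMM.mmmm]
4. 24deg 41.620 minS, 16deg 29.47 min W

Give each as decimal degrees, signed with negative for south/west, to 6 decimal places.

Point 1:
  Lat: degrees = first 2 digits = 0, minutes = 3.71347; 0 + 3.71347/60 = 0.0618912
  N → positive
  Longitude: degrees = first 3 digits = 14, minutes = 43.8284; 14 + 43.8284/60 = 14.7304733
  W ⇒ negate
Point 2:
  Lat: 15.1141′ = 0.251902°; total 77.2519017
  N → positive
  Longitude: 29.08′ = 0.484667°; total 80.4846667
  W ⇒ negate
Point 3:
  Lat: degrees = first 2 digits = 51, minutes = 14.0541; 51 + 14.0541/60 = 51.2342350
  S → negative
  λ: split at 3 digits → 143° and 43.218′; 143 + 43.218/60 = 143.7203000
  E ⇒ keep positive
Point 4:
  Latitude: 41.62′ = 0.693667°; total 24.6936667
  S → negative
  λ: 29.47′ = 0.491167°; total 16.4911667
  W ⇒ negate

1. 0.061891, -14.730473
2. 77.251902, -80.484667
3. -51.234235, 143.720300
4. -24.693667, -16.491167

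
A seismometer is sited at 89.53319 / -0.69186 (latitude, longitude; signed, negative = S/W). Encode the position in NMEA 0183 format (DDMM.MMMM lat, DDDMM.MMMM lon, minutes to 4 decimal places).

Latitude: minutes = (89.533190 − 89) × 60 = 31.991400
Longitude is negative → W; |value| = 0.691860
Longitude: fractional part 0.691860 → 41.511600 minutes

8931.9914,N / 00041.5116,W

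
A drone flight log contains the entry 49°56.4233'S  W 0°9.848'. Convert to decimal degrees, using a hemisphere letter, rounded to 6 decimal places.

49.940388° S, 0.164133° W

φ: 56.4233′ = 0.940388°; total 49.9403883
Longitude: 9.848′ = 0.164133°; total 0.1641333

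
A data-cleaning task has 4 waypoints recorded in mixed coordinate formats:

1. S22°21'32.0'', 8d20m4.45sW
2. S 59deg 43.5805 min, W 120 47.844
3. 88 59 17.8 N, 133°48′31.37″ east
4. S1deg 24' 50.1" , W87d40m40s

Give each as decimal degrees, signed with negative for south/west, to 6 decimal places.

1. -22.358889, -8.334569
2. -59.726342, -120.797400
3. 88.988278, 133.808714
4. -1.413917, -87.677778

Point 1:
  φ: 22 + 21/60 + 32/3600 = 22.3588889
  hemisphere S, so the sign is −
  λ: 8° + 20/60 + 4.45/3600 = 8 + 0.333333 + 0.001236 = 8.3345694
  W ⇒ negate
Point 2:
  Latitude: 59 + 43.5805/60 = 59.7263417
  S ⇒ negate
  Lon: 47.844′ = 0.797400°; total 120.7974000
  hemisphere W, so the sign is −
Point 3:
  φ: 88° + 59/60 + 17.8/3600 = 88 + 0.983333 + 0.004944 = 88.9882778
  N ⇒ keep positive
  λ: 133 + 48/60 + 31.37/3600 = 133.8087139
  E → positive
Point 4:
  Latitude: 1 + 24/60 + 50.1/3600 = 1.4139167
  hemisphere S, so the sign is −
  Longitude: 40′ + 40″ = 40.66667′; 87 + 40.66667/60 = 87.6777778
  W → negative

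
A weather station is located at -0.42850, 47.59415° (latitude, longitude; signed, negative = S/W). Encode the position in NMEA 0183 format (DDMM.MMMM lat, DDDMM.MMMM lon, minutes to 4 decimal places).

Latitude is negative → S; |value| = 0.428500
φ: minutes = (0.428500 − 0) × 60 = 25.710000
λ: minutes = (47.594150 − 47) × 60 = 35.649000

0025.7100,S / 04735.6490,E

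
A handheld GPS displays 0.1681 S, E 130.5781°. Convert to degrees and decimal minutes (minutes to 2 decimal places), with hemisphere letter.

Latitude: minutes = (0.168100 − 0) × 60 = 10.0860
λ: minutes = (130.578100 − 130) × 60 = 34.6860

0° 10.09′ S, 130° 34.69′ E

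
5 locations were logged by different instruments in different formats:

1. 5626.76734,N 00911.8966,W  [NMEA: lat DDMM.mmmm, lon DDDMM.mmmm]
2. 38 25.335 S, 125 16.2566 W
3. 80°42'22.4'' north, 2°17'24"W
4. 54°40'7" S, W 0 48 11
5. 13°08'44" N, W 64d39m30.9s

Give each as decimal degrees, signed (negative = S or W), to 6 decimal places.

Point 1:
  φ: split at 2 digits → 56° and 26.76734′; 56 + 26.76734/60 = 56.4461223
  N → positive
  Lon: degrees = first 3 digits = 9, minutes = 11.8966; 9 + 11.8966/60 = 9.1982767
  W ⇒ negate
Point 2:
  φ: 38 + 25.335/60 = 38.4222500
  S ⇒ negate
  Lon: 16.2566′ = 0.270943°; total 125.2709433
  W ⇒ negate
Point 3:
  Latitude: 80° + 42/60 + 22.4/3600 = 80 + 0.700000 + 0.006222 = 80.7062222
  N ⇒ keep positive
  Longitude: 2° + 17/60 + 24/3600 = 2 + 0.283333 + 0.006667 = 2.2900000
  W → negative
Point 4:
  Lat: 40′ + 7″ = 40.11667′; 54 + 40.11667/60 = 54.6686111
  S ⇒ negate
  λ: 0° + 48/60 + 11/3600 = 0 + 0.800000 + 0.003056 = 0.8030556
  W → negative
Point 5:
  φ: 8′ + 44″ = 8.73333′; 13 + 8.73333/60 = 13.1455556
  N ⇒ keep positive
  Lon: 64 + 39/60 + 30.9/3600 = 64.6585833
  hemisphere W, so the sign is −

1. 56.446122, -9.198277
2. -38.422250, -125.270943
3. 80.706222, -2.290000
4. -54.668611, -0.803056
5. 13.145556, -64.658583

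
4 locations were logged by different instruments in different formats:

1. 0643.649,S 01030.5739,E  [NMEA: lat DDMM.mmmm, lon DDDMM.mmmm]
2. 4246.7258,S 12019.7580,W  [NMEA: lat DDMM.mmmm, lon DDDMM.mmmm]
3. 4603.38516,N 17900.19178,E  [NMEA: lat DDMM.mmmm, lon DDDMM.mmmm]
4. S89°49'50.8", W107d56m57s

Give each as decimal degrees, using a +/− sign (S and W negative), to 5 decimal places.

1. -6.72748, 10.50957
2. -42.77876, -120.32930
3. 46.05642, 179.00320
4. -89.83078, -107.94917

Point 1:
  φ: degrees = first 2 digits = 6, minutes = 43.649; 6 + 43.649/60 = 6.727483
  S ⇒ negate
  Longitude: degrees = first 3 digits = 10, minutes = 30.5739; 10 + 30.5739/60 = 10.509565
  E ⇒ keep positive
Point 2:
  φ: split at 2 digits → 42° and 46.7258′; 42 + 46.7258/60 = 42.778763
  S → negative
  Longitude: degrees = first 3 digits = 120, minutes = 19.758; 120 + 19.758/60 = 120.329300
  hemisphere W, so the sign is −
Point 3:
  Latitude: split at 2 digits → 46° and 3.38516′; 46 + 3.38516/60 = 46.056419
  N → positive
  Longitude: degrees = first 3 digits = 179, minutes = 0.19178; 179 + 0.19178/60 = 179.003196
  E → positive
Point 4:
  Latitude: 49′ + 50.8″ = 49.84667′; 89 + 49.84667/60 = 89.830778
  S ⇒ negate
  λ: 107° + 56/60 + 57/3600 = 107 + 0.933333 + 0.015833 = 107.949167
  hemisphere W, so the sign is −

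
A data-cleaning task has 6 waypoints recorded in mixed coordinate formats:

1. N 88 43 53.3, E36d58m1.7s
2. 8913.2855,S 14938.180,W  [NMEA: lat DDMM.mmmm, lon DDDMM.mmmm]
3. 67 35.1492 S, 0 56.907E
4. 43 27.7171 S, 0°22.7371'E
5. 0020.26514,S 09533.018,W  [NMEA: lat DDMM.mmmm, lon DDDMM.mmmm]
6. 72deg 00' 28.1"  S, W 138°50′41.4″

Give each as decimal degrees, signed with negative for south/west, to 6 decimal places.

1. 88.731472, 36.967139
2. -89.221425, -149.636333
3. -67.585820, 0.948450
4. -43.461952, 0.378952
5. -0.337752, -95.550300
6. -72.007806, -138.844833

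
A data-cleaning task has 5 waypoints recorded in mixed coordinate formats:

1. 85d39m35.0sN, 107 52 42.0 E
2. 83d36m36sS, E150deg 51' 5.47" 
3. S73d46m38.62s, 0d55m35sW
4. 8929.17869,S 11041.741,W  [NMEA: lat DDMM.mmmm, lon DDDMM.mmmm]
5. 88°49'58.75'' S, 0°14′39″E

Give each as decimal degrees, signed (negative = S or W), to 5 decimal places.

1. 85.65972, 107.87833
2. -83.61000, 150.85152
3. -73.77739, -0.92639
4. -89.48631, -110.69568
5. -88.83299, 0.24417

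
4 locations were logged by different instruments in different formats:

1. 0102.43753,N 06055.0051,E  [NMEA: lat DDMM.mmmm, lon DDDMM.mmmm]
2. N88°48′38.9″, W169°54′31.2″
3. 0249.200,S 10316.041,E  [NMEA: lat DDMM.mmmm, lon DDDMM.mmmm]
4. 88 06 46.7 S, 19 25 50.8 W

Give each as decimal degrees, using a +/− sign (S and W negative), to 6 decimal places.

Point 1:
  φ: split at 2 digits → 01° and 2.43753′; 1 + 2.43753/60 = 1.0406255
  N → positive
  Longitude: split at 3 digits → 060° and 55.0051′; 60 + 55.0051/60 = 60.9167517
  E ⇒ keep positive
Point 2:
  Latitude: 48′ + 38.9″ = 48.64833′; 88 + 48.64833/60 = 88.8108056
  N ⇒ keep positive
  λ: 169 + 54/60 + 31.2/3600 = 169.9086667
  W → negative
Point 3:
  φ: split at 2 digits → 02° and 49.2′; 2 + 49.2/60 = 2.8200000
  S ⇒ negate
  Longitude: split at 3 digits → 103° and 16.041′; 103 + 16.041/60 = 103.2673500
  E → positive
Point 4:
  φ: 88 + 6/60 + 46.7/3600 = 88.1129722
  S ⇒ negate
  Lon: 19 + 25/60 + 50.8/3600 = 19.4307778
  hemisphere W, so the sign is −

1. 1.040626, 60.916752
2. 88.810806, -169.908667
3. -2.820000, 103.267350
4. -88.112972, -19.430778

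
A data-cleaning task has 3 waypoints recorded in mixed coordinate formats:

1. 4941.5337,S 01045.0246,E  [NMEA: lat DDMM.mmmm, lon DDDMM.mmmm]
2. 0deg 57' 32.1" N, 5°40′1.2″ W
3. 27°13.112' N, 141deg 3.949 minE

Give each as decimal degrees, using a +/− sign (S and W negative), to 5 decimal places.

1. -49.69223, 10.75041
2. 0.95892, -5.66700
3. 27.21853, 141.06582

Point 1:
  φ: split at 2 digits → 49° and 41.5337′; 49 + 41.5337/60 = 49.692228
  S ⇒ negate
  Longitude: degrees = first 3 digits = 10, minutes = 45.0246; 10 + 45.0246/60 = 10.750410
  E → positive
Point 2:
  φ: 57′ + 32.1″ = 57.53500′; 0 + 57.53500/60 = 0.958917
  N → positive
  λ: 5 + 40/60 + 1.2/3600 = 5.667000
  W ⇒ negate
Point 3:
  Lat: 27 + 13.112/60 = 27.218533
  N ⇒ keep positive
  Lon: 141 + 3.949/60 = 141.065817
  E → positive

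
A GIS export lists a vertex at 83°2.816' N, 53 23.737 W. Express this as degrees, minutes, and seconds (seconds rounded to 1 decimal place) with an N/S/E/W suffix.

φ: 2.81600′ → 2′ and 0.81600 × 60 = 48.960″
Longitude: fractional minutes 0.73700 × 60 = 44.220″

83°02′49.0″ N, 53°23′44.2″ W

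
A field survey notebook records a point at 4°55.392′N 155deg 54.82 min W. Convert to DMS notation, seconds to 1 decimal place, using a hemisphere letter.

4°55′23.5″ N, 155°54′49.2″ W

φ: fractional minutes 0.39200 × 60 = 23.520″
Lon: 54.82000′ → 54′ and 0.82000 × 60 = 49.200″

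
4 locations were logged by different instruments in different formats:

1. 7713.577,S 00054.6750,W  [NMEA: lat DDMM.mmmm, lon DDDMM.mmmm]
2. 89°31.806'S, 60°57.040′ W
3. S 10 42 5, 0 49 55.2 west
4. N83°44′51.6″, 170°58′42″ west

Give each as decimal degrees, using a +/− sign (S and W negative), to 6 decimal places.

Point 1:
  φ: split at 2 digits → 77° and 13.577′; 77 + 13.577/60 = 77.2262833
  S ⇒ negate
  λ: split at 3 digits → 000° and 54.675′; 0 + 54.675/60 = 0.9112500
  W → negative
Point 2:
  Lat: 31.806′ = 0.530100°; total 89.5301000
  hemisphere S, so the sign is −
  λ: 60 + 57.04/60 = 60.9506667
  W ⇒ negate
Point 3:
  Lat: 10° + 42/60 + 5/3600 = 10 + 0.700000 + 0.001389 = 10.7013889
  S → negative
  Lon: 0 + 49/60 + 55.2/3600 = 0.8320000
  W → negative
Point 4:
  φ: 83° + 44/60 + 51.6/3600 = 83 + 0.733333 + 0.014333 = 83.7476667
  N → positive
  λ: 170° + 58/60 + 42/3600 = 170 + 0.966667 + 0.011667 = 170.9783333
  W ⇒ negate

1. -77.226283, -0.911250
2. -89.530100, -60.950667
3. -10.701389, -0.832000
4. 83.747667, -170.978333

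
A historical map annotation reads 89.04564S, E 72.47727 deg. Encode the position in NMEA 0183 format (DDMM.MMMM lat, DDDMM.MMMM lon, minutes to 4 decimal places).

Latitude: 89° + 0.045640 × 60 = 89° 2.738400′
Lon: 72° + 0.477270 × 60 = 72° 28.636200′

8902.7384,S / 07228.6362,E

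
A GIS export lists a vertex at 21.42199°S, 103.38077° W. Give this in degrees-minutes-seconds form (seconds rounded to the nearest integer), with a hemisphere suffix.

21°25′19″ S, 103°22′51″ W

Lat: 0.421990 × 60 = 25.31940′ → 25′, remainder × 60 = 19.16″
Longitude: 0.380770° → 22.84620′; 0.84620 × 60 = 50.77″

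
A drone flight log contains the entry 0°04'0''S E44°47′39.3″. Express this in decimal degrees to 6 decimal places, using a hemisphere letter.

0.066667° S, 44.794250° E

Lat: 0 + 4/60 + 0/3600 = 0.0666667
Lon: 44 + 47/60 + 39.3/3600 = 44.7942500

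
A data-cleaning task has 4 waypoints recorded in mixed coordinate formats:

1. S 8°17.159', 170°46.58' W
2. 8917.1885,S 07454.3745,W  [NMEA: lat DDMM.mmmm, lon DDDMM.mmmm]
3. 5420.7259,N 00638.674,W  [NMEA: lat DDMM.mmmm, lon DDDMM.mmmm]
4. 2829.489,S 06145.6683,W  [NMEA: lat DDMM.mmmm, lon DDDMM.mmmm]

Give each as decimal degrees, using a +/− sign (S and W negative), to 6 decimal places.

1. -8.285983, -170.776333
2. -89.286475, -74.906242
3. 54.345432, -6.644567
4. -28.491483, -61.761138

Point 1:
  Latitude: 17.159′ = 0.285983°; total 8.2859833
  S → negative
  λ: 170 + 46.58/60 = 170.7763333
  hemisphere W, so the sign is −
Point 2:
  Lat: split at 2 digits → 89° and 17.1885′; 89 + 17.1885/60 = 89.2864750
  S → negative
  λ: degrees = first 3 digits = 74, minutes = 54.3745; 74 + 54.3745/60 = 74.9062417
  hemisphere W, so the sign is −
Point 3:
  Latitude: split at 2 digits → 54° and 20.7259′; 54 + 20.7259/60 = 54.3454317
  N → positive
  Lon: split at 3 digits → 006° and 38.674′; 6 + 38.674/60 = 6.6445667
  hemisphere W, so the sign is −
Point 4:
  Lat: split at 2 digits → 28° and 29.489′; 28 + 29.489/60 = 28.4914833
  S → negative
  Lon: degrees = first 3 digits = 61, minutes = 45.6683; 61 + 45.6683/60 = 61.7611383
  hemisphere W, so the sign is −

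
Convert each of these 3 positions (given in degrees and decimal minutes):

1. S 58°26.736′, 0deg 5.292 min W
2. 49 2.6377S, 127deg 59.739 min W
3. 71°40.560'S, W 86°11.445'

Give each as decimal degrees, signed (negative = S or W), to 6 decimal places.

Point 1:
  Lat: 58 + 26.736/60 = 58.4456000
  hemisphere S, so the sign is −
  λ: 5.292′ = 0.088200°; total 0.0882000
  W → negative
Point 2:
  Lat: 2.6377′ = 0.043962°; total 49.0439617
  S ⇒ negate
  λ: 127 + 59.739/60 = 127.9956500
  W ⇒ negate
Point 3:
  Lat: 40.56′ = 0.676000°; total 71.6760000
  S ⇒ negate
  Lon: 11.445′ = 0.190750°; total 86.1907500
  W → negative

1. -58.445600, -0.088200
2. -49.043962, -127.995650
3. -71.676000, -86.190750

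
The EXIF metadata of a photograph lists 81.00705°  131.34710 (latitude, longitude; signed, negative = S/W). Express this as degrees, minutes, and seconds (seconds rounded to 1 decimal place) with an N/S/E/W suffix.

81°00′25.4″ N, 131°20′49.6″ E

Lat: whole degrees 81; 0.42300′ → 0′ and 25.380″
Lon: whole degrees 131; 20.82600′ → 20′ and 49.560″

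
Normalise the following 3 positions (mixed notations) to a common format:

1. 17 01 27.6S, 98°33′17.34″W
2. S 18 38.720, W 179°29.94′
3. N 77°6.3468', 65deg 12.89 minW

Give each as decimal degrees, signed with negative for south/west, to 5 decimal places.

1. -17.02433, -98.55482
2. -18.64533, -179.49900
3. 77.10578, -65.21483

Point 1:
  Latitude: 17 + 1/60 + 27.6/3600 = 17.024333
  hemisphere S, so the sign is −
  Longitude: 98 + 33/60 + 17.34/3600 = 98.554817
  W ⇒ negate
Point 2:
  φ: 18 + 38.72/60 = 18.645333
  S → negative
  Lon: 29.94′ = 0.499000°; total 179.499000
  hemisphere W, so the sign is −
Point 3:
  Latitude: 6.3468′ = 0.105780°; total 77.105780
  N → positive
  λ: 65 + 12.89/60 = 65.214833
  W ⇒ negate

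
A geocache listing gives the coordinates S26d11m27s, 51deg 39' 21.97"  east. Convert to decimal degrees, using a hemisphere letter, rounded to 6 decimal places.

26.190833° S, 51.656103° E

φ: 11′ + 27″ = 11.45000′; 26 + 11.45000/60 = 26.1908333
Lon: 51° + 39/60 + 21.97/3600 = 51 + 0.650000 + 0.006103 = 51.6561028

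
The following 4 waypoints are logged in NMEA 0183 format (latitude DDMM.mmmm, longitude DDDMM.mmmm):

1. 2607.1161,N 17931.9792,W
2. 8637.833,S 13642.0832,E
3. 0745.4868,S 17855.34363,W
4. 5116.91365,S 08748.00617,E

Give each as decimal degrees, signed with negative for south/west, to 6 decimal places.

1. 26.118602, -179.532987
2. -86.630550, 136.701387
3. -7.758113, -178.922394
4. -51.281894, 87.800103

Point 1:
  Lat: degrees = first 2 digits = 26, minutes = 7.1161; 26 + 7.1161/60 = 26.1186017
  N → positive
  Longitude: degrees = first 3 digits = 179, minutes = 31.9792; 179 + 31.9792/60 = 179.5329867
  hemisphere W, so the sign is −
Point 2:
  φ: degrees = first 2 digits = 86, minutes = 37.833; 86 + 37.833/60 = 86.6305500
  S ⇒ negate
  λ: degrees = first 3 digits = 136, minutes = 42.0832; 136 + 42.0832/60 = 136.7013867
  E ⇒ keep positive
Point 3:
  φ: split at 2 digits → 07° and 45.4868′; 7 + 45.4868/60 = 7.7581133
  hemisphere S, so the sign is −
  λ: split at 3 digits → 178° and 55.34363′; 178 + 55.34363/60 = 178.9223938
  W ⇒ negate
Point 4:
  φ: split at 2 digits → 51° and 16.91365′; 51 + 16.91365/60 = 51.2818942
  hemisphere S, so the sign is −
  Lon: degrees = first 3 digits = 87, minutes = 48.00617; 87 + 48.00617/60 = 87.8001028
  E → positive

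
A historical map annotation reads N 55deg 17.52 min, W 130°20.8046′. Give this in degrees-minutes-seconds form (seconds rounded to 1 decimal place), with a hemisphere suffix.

55°17′31.2″ N, 130°20′48.3″ W

φ: 17.52000′ → 17′ and 0.52000 × 60 = 31.200″
Longitude: 20.80460′ → 20′ and 0.80460 × 60 = 48.276″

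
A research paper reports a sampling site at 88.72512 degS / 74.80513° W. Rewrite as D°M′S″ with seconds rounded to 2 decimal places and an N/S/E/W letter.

Lat: 0.725120 × 60 = 43.50720′ → 43′, remainder × 60 = 30.4320″
Lon: whole degrees 74; 48.30780′ → 48′ and 18.4680″

88°43′30.43″ S, 74°48′18.47″ W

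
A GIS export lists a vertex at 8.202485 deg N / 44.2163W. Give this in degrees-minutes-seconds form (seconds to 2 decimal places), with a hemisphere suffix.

8°12′8.95″ N, 44°12′58.68″ W

φ: whole degrees 8; 12.14910′ → 12′ and 8.9460″
Longitude: 0.216300 × 60 = 12.97800′ → 12′, remainder × 60 = 58.6800″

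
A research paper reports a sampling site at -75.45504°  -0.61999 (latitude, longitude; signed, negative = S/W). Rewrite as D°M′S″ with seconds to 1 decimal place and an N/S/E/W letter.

75°27′18.1″ S, 0°37′12.0″ W

Latitude is negative → S; |value| = 75.455040
φ: 0.455040 × 60 = 27.30240′ → 27′, remainder × 60 = 18.144″
Longitude is negative → W; |value| = 0.619990
λ: 0.619990 × 60 = 37.19940′ → 37′, remainder × 60 = 11.964″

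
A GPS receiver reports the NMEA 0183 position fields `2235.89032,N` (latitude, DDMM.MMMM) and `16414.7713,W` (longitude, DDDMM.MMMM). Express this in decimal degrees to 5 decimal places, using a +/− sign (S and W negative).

22.59817, -164.24619

φ: split at 2 digits → 22° and 35.89032′; 22 + 35.89032/60 = 22.598172
N ⇒ keep positive
λ: degrees = first 3 digits = 164, minutes = 14.7713; 164 + 14.7713/60 = 164.246188
W ⇒ negate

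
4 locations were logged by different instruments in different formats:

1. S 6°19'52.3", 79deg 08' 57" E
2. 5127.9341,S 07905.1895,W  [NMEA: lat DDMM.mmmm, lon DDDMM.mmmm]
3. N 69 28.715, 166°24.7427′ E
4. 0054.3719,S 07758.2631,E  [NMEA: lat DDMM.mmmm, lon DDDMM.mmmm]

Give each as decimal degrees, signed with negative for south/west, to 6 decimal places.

1. -6.331194, 79.149167
2. -51.465568, -79.086492
3. 69.478583, 166.412378
4. -0.906198, 77.971052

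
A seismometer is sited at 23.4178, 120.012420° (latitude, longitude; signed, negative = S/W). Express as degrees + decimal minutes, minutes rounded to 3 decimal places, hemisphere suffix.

23° 25.068′ N, 120° 0.745′ E

φ: 23° + 0.417800 × 60 = 23° 25.06800′
λ: 120° + 0.012420 × 60 = 120° 0.74520′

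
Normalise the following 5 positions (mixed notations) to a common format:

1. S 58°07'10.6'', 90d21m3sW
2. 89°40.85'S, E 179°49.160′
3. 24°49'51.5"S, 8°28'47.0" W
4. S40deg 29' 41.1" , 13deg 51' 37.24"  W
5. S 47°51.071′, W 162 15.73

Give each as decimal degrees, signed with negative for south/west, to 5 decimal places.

1. -58.11961, -90.35083
2. -89.68083, 179.81933
3. -24.83097, -8.47972
4. -40.49475, -13.86034
5. -47.85118, -162.26217

Point 1:
  Lat: 58° + 7/60 + 10.6/3600 = 58 + 0.116667 + 0.002944 = 58.119611
  S ⇒ negate
  Longitude: 90 + 21/60 + 3/3600 = 90.350833
  W ⇒ negate
Point 2:
  Lat: 89 + 40.85/60 = 89.680833
  S → negative
  Longitude: 49.16′ = 0.819333°; total 179.819333
  E → positive
Point 3:
  Latitude: 24° + 49/60 + 51.5/3600 = 24 + 0.816667 + 0.014306 = 24.830972
  hemisphere S, so the sign is −
  Longitude: 28′ + 47″ = 28.78333′; 8 + 28.78333/60 = 8.479722
  hemisphere W, so the sign is −
Point 4:
  Lat: 40° + 29/60 + 41.1/3600 = 40 + 0.483333 + 0.011417 = 40.494750
  hemisphere S, so the sign is −
  λ: 51′ + 37.24″ = 51.62067′; 13 + 51.62067/60 = 13.860344
  hemisphere W, so the sign is −
Point 5:
  Lat: 47 + 51.071/60 = 47.851183
  S → negative
  λ: 162 + 15.73/60 = 162.262167
  W ⇒ negate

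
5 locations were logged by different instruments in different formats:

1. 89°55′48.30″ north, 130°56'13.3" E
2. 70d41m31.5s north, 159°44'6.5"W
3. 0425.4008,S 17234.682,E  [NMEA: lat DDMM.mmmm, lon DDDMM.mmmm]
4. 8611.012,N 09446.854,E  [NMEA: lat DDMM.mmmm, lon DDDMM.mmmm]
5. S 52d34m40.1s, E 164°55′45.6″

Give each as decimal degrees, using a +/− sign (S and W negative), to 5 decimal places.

Point 1:
  Lat: 55′ + 48.3″ = 55.80500′; 89 + 55.80500/60 = 89.930083
  N ⇒ keep positive
  Longitude: 130 + 56/60 + 13.3/3600 = 130.937028
  E ⇒ keep positive
Point 2:
  Lat: 70 + 41/60 + 31.5/3600 = 70.692083
  N → positive
  λ: 159° + 44/60 + 6.5/3600 = 159 + 0.733333 + 0.001806 = 159.735139
  hemisphere W, so the sign is −
Point 3:
  Lat: degrees = first 2 digits = 4, minutes = 25.4008; 4 + 25.4008/60 = 4.423347
  S → negative
  Longitude: split at 3 digits → 172° and 34.682′; 172 + 34.682/60 = 172.578033
  E ⇒ keep positive
Point 4:
  φ: split at 2 digits → 86° and 11.012′; 86 + 11.012/60 = 86.183533
  N ⇒ keep positive
  Lon: split at 3 digits → 094° and 46.854′; 94 + 46.854/60 = 94.780900
  E ⇒ keep positive
Point 5:
  Latitude: 52° + 34/60 + 40.1/3600 = 52 + 0.566667 + 0.011139 = 52.577806
  hemisphere S, so the sign is −
  Lon: 164° + 55/60 + 45.6/3600 = 164 + 0.916667 + 0.012667 = 164.929333
  E ⇒ keep positive

1. 89.93008, 130.93703
2. 70.69208, -159.73514
3. -4.42335, 172.57803
4. 86.18353, 94.78090
5. -52.57781, 164.92933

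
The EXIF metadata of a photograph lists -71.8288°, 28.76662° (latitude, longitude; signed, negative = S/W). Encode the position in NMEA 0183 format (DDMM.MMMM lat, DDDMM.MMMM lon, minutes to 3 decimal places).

Latitude is negative → S; |value| = 71.828800
Lat: 71° + 0.828800 × 60 = 71° 49.72800′
Longitude: 28° + 0.766620 × 60 = 28° 45.99720′

7149.728,S / 02845.997,E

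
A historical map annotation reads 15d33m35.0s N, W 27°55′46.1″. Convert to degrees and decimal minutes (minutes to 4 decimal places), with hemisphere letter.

Lat: 33 + 35/60 = 33.583333′
Longitude: seconds/60 = 0.76833; minutes = 55 + 0.76833 = 55.768333

15° 33.5833′ N, 27° 55.7683′ W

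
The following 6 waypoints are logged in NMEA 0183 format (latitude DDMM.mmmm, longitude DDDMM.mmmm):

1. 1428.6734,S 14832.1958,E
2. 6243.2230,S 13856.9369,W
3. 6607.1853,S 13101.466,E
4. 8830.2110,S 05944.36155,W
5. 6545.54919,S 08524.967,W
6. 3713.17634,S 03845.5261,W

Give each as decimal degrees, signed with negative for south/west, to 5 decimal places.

1. -14.47789, 148.53660
2. -62.72038, -138.94895
3. -66.11976, 131.02443
4. -88.50352, -59.73936
5. -65.75915, -85.41612
6. -37.21961, -38.75877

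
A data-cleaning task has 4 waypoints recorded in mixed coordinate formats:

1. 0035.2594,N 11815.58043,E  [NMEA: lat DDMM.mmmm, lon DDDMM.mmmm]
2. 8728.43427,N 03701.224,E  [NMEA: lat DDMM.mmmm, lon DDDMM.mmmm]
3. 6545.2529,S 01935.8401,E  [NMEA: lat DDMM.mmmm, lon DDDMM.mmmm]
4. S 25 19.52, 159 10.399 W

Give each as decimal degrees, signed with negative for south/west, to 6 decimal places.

1. 0.587657, 118.259674
2. 87.473905, 37.020400
3. -65.754215, 19.597335
4. -25.325333, -159.173317

Point 1:
  Lat: split at 2 digits → 00° and 35.2594′; 0 + 35.2594/60 = 0.5876567
  N ⇒ keep positive
  Lon: split at 3 digits → 118° and 15.58043′; 118 + 15.58043/60 = 118.2596738
  E ⇒ keep positive
Point 2:
  φ: split at 2 digits → 87° and 28.43427′; 87 + 28.43427/60 = 87.4739045
  N ⇒ keep positive
  Longitude: split at 3 digits → 037° and 1.224′; 37 + 1.224/60 = 37.0204000
  E ⇒ keep positive
Point 3:
  Lat: split at 2 digits → 65° and 45.2529′; 65 + 45.2529/60 = 65.7542150
  S ⇒ negate
  Longitude: split at 3 digits → 019° and 35.8401′; 19 + 35.8401/60 = 19.5973350
  E ⇒ keep positive
Point 4:
  φ: 25 + 19.52/60 = 25.3253333
  S → negative
  λ: 10.399′ = 0.173317°; total 159.1733167
  hemisphere W, so the sign is −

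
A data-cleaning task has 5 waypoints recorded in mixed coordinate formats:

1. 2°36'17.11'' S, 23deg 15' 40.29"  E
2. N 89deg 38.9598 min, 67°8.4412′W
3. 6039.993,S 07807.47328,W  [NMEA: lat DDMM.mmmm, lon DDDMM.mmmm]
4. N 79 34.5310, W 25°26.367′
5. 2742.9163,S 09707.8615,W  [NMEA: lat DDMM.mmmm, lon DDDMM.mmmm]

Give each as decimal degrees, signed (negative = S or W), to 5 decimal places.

1. -2.60475, 23.26119
2. 89.64933, -67.14069
3. -60.66655, -78.12455
4. 79.57552, -25.43945
5. -27.71527, -97.13103

Point 1:
  Lat: 2° + 36/60 + 17.11/3600 = 2 + 0.600000 + 0.004753 = 2.604753
  S → negative
  λ: 15′ + 40.29″ = 15.67150′; 23 + 15.67150/60 = 23.261192
  E ⇒ keep positive
Point 2:
  φ: 89 + 38.9598/60 = 89.649330
  N → positive
  Longitude: 67 + 8.4412/60 = 67.140687
  W → negative
Point 3:
  Latitude: degrees = first 2 digits = 60, minutes = 39.993; 60 + 39.993/60 = 60.666550
  S ⇒ negate
  Lon: degrees = first 3 digits = 78, minutes = 7.47328; 78 + 7.47328/60 = 78.124555
  W ⇒ negate
Point 4:
  φ: 79 + 34.531/60 = 79.575517
  N ⇒ keep positive
  Lon: 25 + 26.367/60 = 25.439450
  W → negative
Point 5:
  Latitude: degrees = first 2 digits = 27, minutes = 42.9163; 27 + 42.9163/60 = 27.715272
  S ⇒ negate
  Longitude: split at 3 digits → 097° and 7.8615′; 97 + 7.8615/60 = 97.131025
  W → negative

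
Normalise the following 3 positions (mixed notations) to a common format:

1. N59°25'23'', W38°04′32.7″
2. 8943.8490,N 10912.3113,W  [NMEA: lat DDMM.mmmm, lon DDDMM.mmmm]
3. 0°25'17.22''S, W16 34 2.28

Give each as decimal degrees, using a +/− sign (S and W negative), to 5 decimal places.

Point 1:
  Latitude: 59° + 25/60 + 23/3600 = 59 + 0.416667 + 0.006389 = 59.423056
  N ⇒ keep positive
  λ: 38 + 4/60 + 32.7/3600 = 38.075750
  hemisphere W, so the sign is −
Point 2:
  φ: split at 2 digits → 89° and 43.849′; 89 + 43.849/60 = 89.730817
  N → positive
  Longitude: split at 3 digits → 109° and 12.3113′; 109 + 12.3113/60 = 109.205188
  W ⇒ negate
Point 3:
  Latitude: 0 + 25/60 + 17.22/3600 = 0.421450
  S → negative
  λ: 16 + 34/60 + 2.28/3600 = 16.567300
  hemisphere W, so the sign is −

1. 59.42306, -38.07575
2. 89.73082, -109.20519
3. -0.42145, -16.56730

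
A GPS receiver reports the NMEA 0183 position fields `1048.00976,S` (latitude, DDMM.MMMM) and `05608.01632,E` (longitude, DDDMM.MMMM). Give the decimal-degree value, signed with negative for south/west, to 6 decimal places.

Latitude: degrees = first 2 digits = 10, minutes = 48.00976; 10 + 48.00976/60 = 10.8001627
S → negative
Longitude: degrees = first 3 digits = 56, minutes = 8.01632; 56 + 8.01632/60 = 56.1336053
E ⇒ keep positive

-10.800163, 56.133605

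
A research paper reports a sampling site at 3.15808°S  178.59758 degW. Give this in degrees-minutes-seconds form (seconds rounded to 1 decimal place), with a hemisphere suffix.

3°09′29.1″ S, 178°35′51.3″ W

Latitude: whole degrees 3; 9.48480′ → 9′ and 29.088″
Lon: whole degrees 178; 35.85480′ → 35′ and 51.288″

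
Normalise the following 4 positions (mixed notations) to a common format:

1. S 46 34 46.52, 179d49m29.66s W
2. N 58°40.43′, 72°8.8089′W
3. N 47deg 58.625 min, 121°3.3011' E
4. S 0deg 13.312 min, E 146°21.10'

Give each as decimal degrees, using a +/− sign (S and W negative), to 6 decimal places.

Point 1:
  Latitude: 46° + 34/60 + 46.52/3600 = 46 + 0.566667 + 0.012922 = 46.5795889
  S → negative
  Longitude: 179° + 49/60 + 29.66/3600 = 179 + 0.816667 + 0.008239 = 179.8249056
  W ⇒ negate
Point 2:
  φ: 40.43′ = 0.673833°; total 58.6738333
  N → positive
  Lon: 72 + 8.8089/60 = 72.1468150
  hemisphere W, so the sign is −
Point 3:
  Lat: 47 + 58.625/60 = 47.9770833
  N ⇒ keep positive
  Longitude: 3.3011′ = 0.055018°; total 121.0550183
  E ⇒ keep positive
Point 4:
  φ: 13.312′ = 0.221867°; total 0.2218667
  S → negative
  λ: 146 + 21.1/60 = 146.3516667
  E → positive

1. -46.579589, -179.824906
2. 58.673833, -72.146815
3. 47.977083, 121.055018
4. -0.221867, 146.351667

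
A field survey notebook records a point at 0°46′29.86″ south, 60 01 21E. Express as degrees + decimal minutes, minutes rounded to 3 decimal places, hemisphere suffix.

Latitude: seconds/60 = 0.49767; minutes = 46 + 0.49767 = 46.49767
Lon: 1 + 21/60 = 1.35000′

0° 46.498′ S, 60° 1.350′ E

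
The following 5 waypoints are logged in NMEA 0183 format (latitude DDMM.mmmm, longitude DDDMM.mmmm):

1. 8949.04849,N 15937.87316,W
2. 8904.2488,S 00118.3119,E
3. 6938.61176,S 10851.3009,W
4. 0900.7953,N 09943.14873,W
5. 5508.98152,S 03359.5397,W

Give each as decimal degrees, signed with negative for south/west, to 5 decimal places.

Point 1:
  Latitude: degrees = first 2 digits = 89, minutes = 49.04849; 89 + 49.04849/60 = 89.817475
  N → positive
  λ: split at 3 digits → 159° and 37.87316′; 159 + 37.87316/60 = 159.631219
  W ⇒ negate
Point 2:
  Latitude: split at 2 digits → 89° and 4.2488′; 89 + 4.2488/60 = 89.070813
  S → negative
  λ: split at 3 digits → 001° and 18.3119′; 1 + 18.3119/60 = 1.305198
  E → positive
Point 3:
  Latitude: degrees = first 2 digits = 69, minutes = 38.61176; 69 + 38.61176/60 = 69.643529
  hemisphere S, so the sign is −
  Longitude: split at 3 digits → 108° and 51.3009′; 108 + 51.3009/60 = 108.855015
  W ⇒ negate
Point 4:
  Latitude: split at 2 digits → 09° and 0.7953′; 9 + 0.7953/60 = 9.013255
  N → positive
  λ: split at 3 digits → 099° and 43.14873′; 99 + 43.14873/60 = 99.719146
  W ⇒ negate
Point 5:
  φ: split at 2 digits → 55° and 8.98152′; 55 + 8.98152/60 = 55.149692
  S ⇒ negate
  Longitude: degrees = first 3 digits = 33, minutes = 59.5397; 33 + 59.5397/60 = 33.992328
  W → negative

1. 89.81747, -159.63122
2. -89.07081, 1.30520
3. -69.64353, -108.85502
4. 9.01326, -99.71915
5. -55.14969, -33.99233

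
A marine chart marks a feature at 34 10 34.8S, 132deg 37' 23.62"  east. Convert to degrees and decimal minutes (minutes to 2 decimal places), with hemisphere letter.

34° 10.58′ S, 132° 37.39′ E

φ: seconds/60 = 0.58000; minutes = 10 + 0.58000 = 10.5800
Longitude: seconds/60 = 0.39367; minutes = 37 + 0.39367 = 37.3937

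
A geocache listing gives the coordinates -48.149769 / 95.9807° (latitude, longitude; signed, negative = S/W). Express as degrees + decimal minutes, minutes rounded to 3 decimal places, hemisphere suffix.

Latitude is negative → S; |value| = 48.149769
Latitude: fractional part 0.149769 → 8.98614 minutes
Lon: 95° + 0.980700 × 60 = 95° 58.84200′

48° 8.986′ S, 95° 58.842′ E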